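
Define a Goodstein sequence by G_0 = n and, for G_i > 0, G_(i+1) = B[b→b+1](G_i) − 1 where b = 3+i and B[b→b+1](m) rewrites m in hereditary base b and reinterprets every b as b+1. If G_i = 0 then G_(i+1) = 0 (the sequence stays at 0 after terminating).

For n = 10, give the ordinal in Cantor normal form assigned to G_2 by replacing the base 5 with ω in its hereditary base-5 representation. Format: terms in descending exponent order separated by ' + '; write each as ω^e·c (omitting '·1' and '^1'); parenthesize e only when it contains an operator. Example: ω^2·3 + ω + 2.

G_0=10  [base 3] 3^2 + 1  →[3↦4]→  4^2 + 1 = 17  −1 ⇒ G_1=16
G_1=16  [base 4] 4^2  →[4↦5]→  5^2 = 25  −1 ⇒ G_2=24
G_2=24  [base 5] 4·5 + 4  →[5↦6]→  4·6 + 4 = 28  −1 ⇒ G_3=27

ω·4 + 4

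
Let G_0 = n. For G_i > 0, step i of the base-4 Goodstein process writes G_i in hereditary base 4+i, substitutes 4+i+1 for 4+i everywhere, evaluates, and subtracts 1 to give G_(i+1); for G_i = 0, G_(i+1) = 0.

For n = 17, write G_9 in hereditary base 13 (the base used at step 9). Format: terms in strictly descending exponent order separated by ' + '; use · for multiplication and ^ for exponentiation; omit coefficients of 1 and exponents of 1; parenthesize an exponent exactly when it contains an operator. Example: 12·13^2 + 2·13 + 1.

4·13 + 10

i=0: 17 = 4^2 + 1 (b=4); 4→5: 5^2 + 1 = 26; 26−1 = 25
i=1: 25 = 5^2 (b=5); 5→6: 6^2 = 36; 36−1 = 35
i=2: 35 = 5·6 + 5 (b=6); 6→7: 5·7 + 5 = 40; 40−1 = 39
i=3: 39 = 5·7 + 4 (b=7); 7→8: 5·8 + 4 = 44; 44−1 = 43
i=4: 43 = 5·8 + 3 (b=8); 8→9: 5·9 + 3 = 48; 48−1 = 47
i=5: 47 = 5·9 + 2 (b=9); 9→10: 5·10 + 2 = 52; 52−1 = 51
i=6: 51 = 5·10 + 1 (b=10); 10→11: 5·11 + 1 = 56; 56−1 = 55
i=7: 55 = 5·11 (b=11); 11→12: 5·12 = 60; 60−1 = 59
i=8: 59 = 4·12 + 11 (b=12); 12→13: 4·13 + 11 = 63; 63−1 = 62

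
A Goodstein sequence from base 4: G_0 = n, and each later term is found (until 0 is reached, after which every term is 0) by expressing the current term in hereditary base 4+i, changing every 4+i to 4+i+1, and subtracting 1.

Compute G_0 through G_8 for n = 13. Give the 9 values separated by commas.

G_0 = 13. HB_4(13) = 3·4 + 1. Bump = 16. G_1 = 15.
G_1 = 15. HB_5(15) = 3·5. Bump = 18. G_2 = 17.
G_2 = 17. HB_6(17) = 2·6 + 5. Bump = 19. G_3 = 18.
G_3 = 18. HB_7(18) = 2·7 + 4. Bump = 20. G_4 = 19.
G_4 = 19. HB_8(19) = 2·8 + 3. Bump = 21. G_5 = 20.
G_5 = 20. HB_9(20) = 2·9 + 2. Bump = 22. G_6 = 21.
G_6 = 21. HB_10(21) = 2·10 + 1. Bump = 23. G_7 = 22.
G_7 = 22. HB_11(22) = 2·11. Bump = 24. G_8 = 23.

13, 15, 17, 18, 19, 20, 21, 22, 23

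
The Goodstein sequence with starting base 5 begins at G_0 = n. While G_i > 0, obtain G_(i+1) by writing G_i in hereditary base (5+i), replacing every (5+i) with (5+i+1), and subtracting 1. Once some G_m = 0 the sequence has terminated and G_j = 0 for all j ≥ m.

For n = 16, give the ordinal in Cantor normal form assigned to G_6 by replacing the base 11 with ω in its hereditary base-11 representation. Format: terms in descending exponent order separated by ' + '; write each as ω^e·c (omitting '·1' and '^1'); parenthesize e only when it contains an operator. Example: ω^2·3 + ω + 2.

i=0: 16 = 3·5 + 1 (b=5); 5→6: 3·6 + 1 = 19; 19−1 = 18
i=1: 18 = 3·6 (b=6); 6→7: 3·7 = 21; 21−1 = 20
i=2: 20 = 2·7 + 6 (b=7); 7→8: 2·8 + 6 = 22; 22−1 = 21
i=3: 21 = 2·8 + 5 (b=8); 8→9: 2·9 + 5 = 23; 23−1 = 22
i=4: 22 = 2·9 + 4 (b=9); 9→10: 2·10 + 4 = 24; 24−1 = 23
i=5: 23 = 2·10 + 3 (b=10); 10→11: 2·11 + 3 = 25; 25−1 = 24
i=6: 24 = 2·11 + 2 (b=11); 11→12: 2·12 + 2 = 26; 26−1 = 25

ω·2 + 2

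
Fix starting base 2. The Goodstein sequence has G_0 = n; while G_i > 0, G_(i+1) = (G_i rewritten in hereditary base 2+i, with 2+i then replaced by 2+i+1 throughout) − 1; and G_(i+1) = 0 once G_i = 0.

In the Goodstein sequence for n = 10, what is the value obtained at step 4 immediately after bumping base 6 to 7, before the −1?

4215755

G_0=10  [base 2] 2^(2 + 1) + 2  →[2↦3]→  3^(3 + 1) + 3 = 84  −1 ⇒ G_1=83
G_1=83  [base 3] 3^(3 + 1) + 2  →[3↦4]→  4^(4 + 1) + 2 = 1026  −1 ⇒ G_2=1025
G_2=1025  [base 4] 4^(4 + 1) + 1  →[4↦5]→  5^(5 + 1) + 1 = 15626  −1 ⇒ G_3=15625
G_3=15625  [base 5] 5^(5 + 1)  →[5↦6]→  6^(6 + 1) = 279936  −1 ⇒ G_4=279935
G_4=279935  [base 6] 5·6^6 + 5·6^5 + 5·6^4 + 5·6^3 + 5·6^2 + 5·6 + 5  →[6↦7]→  5·7^7 + 5·7^5 + 5·7^4 + 5·7^3 + 5·7^2 + 5·7 + 5 = 4215755  −1 ⇒ G_5=4215754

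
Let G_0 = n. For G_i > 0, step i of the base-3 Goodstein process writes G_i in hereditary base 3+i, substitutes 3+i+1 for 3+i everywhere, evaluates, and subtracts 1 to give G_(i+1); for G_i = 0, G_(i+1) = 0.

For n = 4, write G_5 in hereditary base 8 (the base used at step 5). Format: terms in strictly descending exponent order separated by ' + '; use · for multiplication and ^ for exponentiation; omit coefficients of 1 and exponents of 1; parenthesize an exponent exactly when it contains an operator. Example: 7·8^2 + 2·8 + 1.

(0) 4|_3 = 3 + 1 ↦ 4 + 1|_4 = 5 ⇒ 4
(1) 4|_4 = 4 ↦ 5|_5 = 5 ⇒ 4
(2) 4|_5 = 4 ↦ 4|_6 = 4 ⇒ 3
(3) 3|_6 = 3 ↦ 3|_7 = 3 ⇒ 2
(4) 2|_7 = 2 ↦ 2|_8 = 2 ⇒ 1
(5) 1|_8 = 1 ↦ 1|_9 = 1 ⇒ 0

1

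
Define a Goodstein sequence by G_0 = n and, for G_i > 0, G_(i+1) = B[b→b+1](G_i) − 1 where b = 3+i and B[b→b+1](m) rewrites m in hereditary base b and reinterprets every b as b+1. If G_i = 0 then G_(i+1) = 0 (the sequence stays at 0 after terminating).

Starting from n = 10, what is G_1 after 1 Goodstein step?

16

[0] 10 ≡ 3^2 + 1 (base 3). Lift 4: 17. −1: 16.
[1] 16 ≡ 4^2 (base 4). Lift 5: 25. −1: 24.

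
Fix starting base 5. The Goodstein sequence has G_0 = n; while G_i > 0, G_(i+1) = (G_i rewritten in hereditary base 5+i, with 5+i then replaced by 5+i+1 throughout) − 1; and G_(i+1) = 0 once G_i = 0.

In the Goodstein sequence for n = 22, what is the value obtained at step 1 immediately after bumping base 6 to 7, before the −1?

29

i=0: 22 = 4·5 + 2 (b=5); 5→6: 4·6 + 2 = 26; 26−1 = 25
i=1: 25 = 4·6 + 1 (b=6); 6→7: 4·7 + 1 = 29; 29−1 = 28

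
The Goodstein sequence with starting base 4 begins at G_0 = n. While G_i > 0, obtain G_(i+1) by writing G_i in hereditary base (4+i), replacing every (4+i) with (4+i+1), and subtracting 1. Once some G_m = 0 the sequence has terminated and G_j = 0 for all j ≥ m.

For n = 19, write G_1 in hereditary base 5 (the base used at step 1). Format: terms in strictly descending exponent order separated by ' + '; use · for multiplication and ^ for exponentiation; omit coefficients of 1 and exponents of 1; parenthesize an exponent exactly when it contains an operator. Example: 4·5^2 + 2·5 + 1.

G_0=19  [base 4] 4^2 + 3  →[4↦5]→  5^2 + 3 = 28  −1 ⇒ G_1=27
G_1=27  [base 5] 5^2 + 2  →[5↦6]→  6^2 + 2 = 38  −1 ⇒ G_2=37

5^2 + 2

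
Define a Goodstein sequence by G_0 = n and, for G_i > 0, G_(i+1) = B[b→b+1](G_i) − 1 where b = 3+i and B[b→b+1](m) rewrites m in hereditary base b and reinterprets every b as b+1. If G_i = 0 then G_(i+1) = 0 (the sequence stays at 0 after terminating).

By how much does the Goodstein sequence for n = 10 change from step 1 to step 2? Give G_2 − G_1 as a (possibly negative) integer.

8

[0] 10 ≡ 3^2 + 1 (base 3). Lift 4: 17. −1: 16.
[1] 16 ≡ 4^2 (base 4). Lift 5: 25. −1: 24.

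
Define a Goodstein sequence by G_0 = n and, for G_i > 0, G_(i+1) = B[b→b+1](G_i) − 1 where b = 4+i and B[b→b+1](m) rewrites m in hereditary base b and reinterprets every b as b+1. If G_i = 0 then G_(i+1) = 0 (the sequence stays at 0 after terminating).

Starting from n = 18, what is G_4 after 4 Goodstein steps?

(0) 18|_4 = 4^2 + 2 ↦ 5^2 + 2|_5 = 27 ⇒ 26
(1) 26|_5 = 5^2 + 1 ↦ 6^2 + 1|_6 = 37 ⇒ 36
(2) 36|_6 = 6^2 ↦ 7^2|_7 = 49 ⇒ 48
(3) 48|_7 = 6·7 + 6 ↦ 6·8 + 6|_8 = 54 ⇒ 53
(4) 53|_8 = 6·8 + 5 ↦ 6·9 + 5|_9 = 59 ⇒ 58

53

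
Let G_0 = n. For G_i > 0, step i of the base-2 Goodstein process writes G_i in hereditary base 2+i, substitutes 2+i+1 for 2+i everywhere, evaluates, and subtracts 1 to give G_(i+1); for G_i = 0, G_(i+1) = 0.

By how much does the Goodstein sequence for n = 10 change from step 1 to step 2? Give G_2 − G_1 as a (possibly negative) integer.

942

G_0 = 10. HB_2(10) = 2^(2 + 1) + 2. Bump = 84. G_1 = 83.
G_1 = 83. HB_3(83) = 3^(3 + 1) + 2. Bump = 1026. G_2 = 1025.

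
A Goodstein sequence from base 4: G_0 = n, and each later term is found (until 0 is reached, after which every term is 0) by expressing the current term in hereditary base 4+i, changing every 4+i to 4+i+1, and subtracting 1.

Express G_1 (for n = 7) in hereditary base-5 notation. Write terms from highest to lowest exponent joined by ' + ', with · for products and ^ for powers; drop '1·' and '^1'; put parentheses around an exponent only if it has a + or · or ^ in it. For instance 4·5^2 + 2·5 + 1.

5 + 2

G_0=7  [base 4] 4 + 3  →[4↦5]→  5 + 3 = 8  −1 ⇒ G_1=7
G_1=7  [base 5] 5 + 2  →[5↦6]→  6 + 2 = 8  −1 ⇒ G_2=7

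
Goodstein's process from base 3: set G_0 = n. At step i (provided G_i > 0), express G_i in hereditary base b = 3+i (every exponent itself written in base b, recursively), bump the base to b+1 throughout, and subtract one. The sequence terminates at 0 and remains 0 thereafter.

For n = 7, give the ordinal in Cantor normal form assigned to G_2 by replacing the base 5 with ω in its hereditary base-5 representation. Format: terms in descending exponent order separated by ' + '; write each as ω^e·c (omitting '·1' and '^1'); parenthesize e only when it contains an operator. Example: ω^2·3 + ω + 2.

G_0=7  [base 3] 2·3 + 1  →[3↦4]→  2·4 + 1 = 9  −1 ⇒ G_1=8
G_1=8  [base 4] 2·4  →[4↦5]→  2·5 = 10  −1 ⇒ G_2=9
G_2=9  [base 5] 5 + 4  →[5↦6]→  6 + 4 = 10  −1 ⇒ G_3=9

ω + 4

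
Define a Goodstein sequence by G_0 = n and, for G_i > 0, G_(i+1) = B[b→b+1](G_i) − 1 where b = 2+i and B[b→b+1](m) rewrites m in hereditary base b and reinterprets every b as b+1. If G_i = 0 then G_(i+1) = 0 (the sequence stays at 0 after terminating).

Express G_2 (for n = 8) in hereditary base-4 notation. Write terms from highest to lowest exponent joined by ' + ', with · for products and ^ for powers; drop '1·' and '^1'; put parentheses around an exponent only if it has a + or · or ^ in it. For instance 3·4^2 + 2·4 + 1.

[0] 8 ≡ 2^(2 + 1) (base 2). Lift 3: 81. −1: 80.
[1] 80 ≡ 2·3^3 + 2·3^2 + 2·3 + 2 (base 3). Lift 4: 554. −1: 553.
[2] 553 ≡ 2·4^4 + 2·4^2 + 2·4 + 1 (base 4). Lift 5: 6311. −1: 6310.

2·4^4 + 2·4^2 + 2·4 + 1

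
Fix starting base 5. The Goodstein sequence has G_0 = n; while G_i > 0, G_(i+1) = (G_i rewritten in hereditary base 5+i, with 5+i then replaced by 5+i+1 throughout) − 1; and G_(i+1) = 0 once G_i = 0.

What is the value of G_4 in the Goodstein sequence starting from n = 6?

4

step 0: 6 = 5 + 1; sub 6 for 5: 6 + 1; = 7; G_1 = 7−1 = 6
step 1: 6 = 6; sub 7 for 6: 7; = 7; G_2 = 7−1 = 6
step 2: 6 = 6; sub 8 for 7: 6; = 6; G_3 = 6−1 = 5
step 3: 5 = 5; sub 9 for 8: 5; = 5; G_4 = 5−1 = 4
step 4: 4 = 4; sub 10 for 9: 4; = 4; G_5 = 4−1 = 3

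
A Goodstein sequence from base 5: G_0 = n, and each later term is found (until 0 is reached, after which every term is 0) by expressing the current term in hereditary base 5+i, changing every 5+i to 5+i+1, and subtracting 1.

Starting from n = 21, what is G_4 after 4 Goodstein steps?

31

base 5: 21 = 4·5 + 1; at 6: 4·6 + 1 = 25; next = 24
base 6: 24 = 4·6; at 7: 4·7 = 28; next = 27
base 7: 27 = 3·7 + 6; at 8: 3·8 + 6 = 30; next = 29
base 8: 29 = 3·8 + 5; at 9: 3·9 + 5 = 32; next = 31
base 9: 31 = 3·9 + 4; at 10: 3·10 + 4 = 34; next = 33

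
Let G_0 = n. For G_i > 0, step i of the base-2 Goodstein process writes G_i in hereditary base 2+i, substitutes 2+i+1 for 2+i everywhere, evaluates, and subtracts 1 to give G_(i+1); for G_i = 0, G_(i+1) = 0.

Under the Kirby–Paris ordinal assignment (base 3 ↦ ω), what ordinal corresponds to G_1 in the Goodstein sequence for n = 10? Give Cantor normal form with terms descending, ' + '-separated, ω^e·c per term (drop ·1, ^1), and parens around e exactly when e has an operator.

ω^(ω + 1) + 2

10 —HB2→ 2^(2 + 1) + 2 —bump→ 3^(3 + 1) + 3 = 84 —(−1)→ 83
83 —HB3→ 3^(3 + 1) + 2 —bump→ 4^(4 + 1) + 2 = 1026 —(−1)→ 1025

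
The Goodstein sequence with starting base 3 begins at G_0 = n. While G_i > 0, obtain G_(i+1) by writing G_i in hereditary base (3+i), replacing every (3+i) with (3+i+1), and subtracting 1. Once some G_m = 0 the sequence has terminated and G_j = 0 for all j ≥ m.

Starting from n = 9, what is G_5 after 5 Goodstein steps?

9 —HB3→ 3^2 —bump→ 4^2 = 16 —(−1)→ 15
15 —HB4→ 3·4 + 3 —bump→ 3·5 + 3 = 18 —(−1)→ 17
17 —HB5→ 3·5 + 2 —bump→ 3·6 + 2 = 20 —(−1)→ 19
19 —HB6→ 3·6 + 1 —bump→ 3·7 + 1 = 22 —(−1)→ 21
21 —HB7→ 3·7 —bump→ 3·8 = 24 —(−1)→ 23
23 —HB8→ 2·8 + 7 —bump→ 2·9 + 7 = 25 —(−1)→ 24

23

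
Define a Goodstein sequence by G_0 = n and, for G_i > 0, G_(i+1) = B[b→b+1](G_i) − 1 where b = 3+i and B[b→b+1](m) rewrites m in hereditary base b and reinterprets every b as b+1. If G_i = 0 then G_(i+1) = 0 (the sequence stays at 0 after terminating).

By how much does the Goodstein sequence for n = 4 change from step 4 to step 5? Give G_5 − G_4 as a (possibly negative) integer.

G_0 = 4. HB_3(4) = 3 + 1. Bump = 5. G_1 = 4.
G_1 = 4. HB_4(4) = 4. Bump = 5. G_2 = 4.
G_2 = 4. HB_5(4) = 4. Bump = 4. G_3 = 3.
G_3 = 3. HB_6(3) = 3. Bump = 3. G_4 = 2.
G_4 = 2. HB_7(2) = 2. Bump = 2. G_5 = 1.

-1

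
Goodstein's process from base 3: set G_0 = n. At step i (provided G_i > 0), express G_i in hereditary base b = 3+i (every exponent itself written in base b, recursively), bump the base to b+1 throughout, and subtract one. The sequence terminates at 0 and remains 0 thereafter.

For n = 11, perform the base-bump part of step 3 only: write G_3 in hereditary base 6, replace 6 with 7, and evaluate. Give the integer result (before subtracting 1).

[0] 11 ≡ 3^2 + 2 (base 3). Lift 4: 18. −1: 17.
[1] 17 ≡ 4^2 + 1 (base 4). Lift 5: 26. −1: 25.
[2] 25 ≡ 5^2 (base 5). Lift 6: 36. −1: 35.
[3] 35 ≡ 5·6 + 5 (base 6). Lift 7: 40. −1: 39.

40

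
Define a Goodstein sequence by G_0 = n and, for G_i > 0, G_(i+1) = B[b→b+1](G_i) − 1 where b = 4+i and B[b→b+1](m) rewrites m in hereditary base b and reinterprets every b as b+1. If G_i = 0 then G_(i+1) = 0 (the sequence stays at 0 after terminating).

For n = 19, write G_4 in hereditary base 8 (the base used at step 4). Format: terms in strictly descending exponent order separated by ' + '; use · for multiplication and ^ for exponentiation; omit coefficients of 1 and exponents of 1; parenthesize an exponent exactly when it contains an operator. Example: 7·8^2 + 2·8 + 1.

7·8 + 7

i=0: 19 = 4^2 + 3 (b=4); 4→5: 5^2 + 3 = 28; 28−1 = 27
i=1: 27 = 5^2 + 2 (b=5); 5→6: 6^2 + 2 = 38; 38−1 = 37
i=2: 37 = 6^2 + 1 (b=6); 6→7: 7^2 + 1 = 50; 50−1 = 49
i=3: 49 = 7^2 (b=7); 7→8: 8^2 = 64; 64−1 = 63
i=4: 63 = 7·8 + 7 (b=8); 8→9: 7·9 + 7 = 70; 70−1 = 69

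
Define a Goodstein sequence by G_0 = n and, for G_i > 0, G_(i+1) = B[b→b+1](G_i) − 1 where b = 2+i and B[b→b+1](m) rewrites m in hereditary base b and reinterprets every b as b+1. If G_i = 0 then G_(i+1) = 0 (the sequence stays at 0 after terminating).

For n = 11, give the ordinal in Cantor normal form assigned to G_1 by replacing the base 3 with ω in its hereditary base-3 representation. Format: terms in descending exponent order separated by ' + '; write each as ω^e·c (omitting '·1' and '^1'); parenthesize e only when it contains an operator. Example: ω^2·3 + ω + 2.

ω^(ω + 1) + ω

base 2: 11 = 2^(2 + 1) + 2 + 1; at 3: 3^(3 + 1) + 3 + 1 = 85; next = 84
base 3: 84 = 3^(3 + 1) + 3; at 4: 4^(4 + 1) + 4 = 1028; next = 1027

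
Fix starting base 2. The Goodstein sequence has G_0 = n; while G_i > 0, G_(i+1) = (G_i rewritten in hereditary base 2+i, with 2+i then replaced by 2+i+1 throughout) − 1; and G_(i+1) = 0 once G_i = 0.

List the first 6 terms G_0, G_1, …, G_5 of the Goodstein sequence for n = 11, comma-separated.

base 2: 11 = 2^(2 + 1) + 2 + 1; at 3: 3^(3 + 1) + 3 + 1 = 85; next = 84
base 3: 84 = 3^(3 + 1) + 3; at 4: 4^(4 + 1) + 4 = 1028; next = 1027
base 4: 1027 = 4^(4 + 1) + 3; at 5: 5^(5 + 1) + 3 = 15628; next = 15627
base 5: 15627 = 5^(5 + 1) + 2; at 6: 6^(6 + 1) + 2 = 279938; next = 279937
base 6: 279937 = 6^(6 + 1) + 1; at 7: 7^(7 + 1) + 1 = 5764802; next = 5764801

11, 84, 1027, 15627, 279937, 5764801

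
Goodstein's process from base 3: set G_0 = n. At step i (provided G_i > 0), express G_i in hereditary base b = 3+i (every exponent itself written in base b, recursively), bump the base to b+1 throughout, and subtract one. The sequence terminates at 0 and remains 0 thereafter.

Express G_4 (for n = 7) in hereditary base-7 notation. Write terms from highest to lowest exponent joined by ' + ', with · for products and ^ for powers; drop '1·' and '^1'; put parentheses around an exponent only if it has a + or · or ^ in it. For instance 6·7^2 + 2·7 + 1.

7 —HB3→ 2·3 + 1 —bump→ 2·4 + 1 = 9 —(−1)→ 8
8 —HB4→ 2·4 —bump→ 2·5 = 10 —(−1)→ 9
9 —HB5→ 5 + 4 —bump→ 6 + 4 = 10 —(−1)→ 9
9 —HB6→ 6 + 3 —bump→ 7 + 3 = 10 —(−1)→ 9
9 —HB7→ 7 + 2 —bump→ 8 + 2 = 10 —(−1)→ 9

7 + 2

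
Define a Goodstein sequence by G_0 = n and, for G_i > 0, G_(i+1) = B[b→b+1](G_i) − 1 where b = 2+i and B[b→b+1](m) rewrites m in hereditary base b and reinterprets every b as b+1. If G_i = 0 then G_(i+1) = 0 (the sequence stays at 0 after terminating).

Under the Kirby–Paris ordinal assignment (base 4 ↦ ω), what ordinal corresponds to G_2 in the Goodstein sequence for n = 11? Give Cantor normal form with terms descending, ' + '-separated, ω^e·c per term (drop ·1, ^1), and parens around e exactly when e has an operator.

(0) 11|_2 = 2^(2 + 1) + 2 + 1 ↦ 3^(3 + 1) + 3 + 1|_3 = 85 ⇒ 84
(1) 84|_3 = 3^(3 + 1) + 3 ↦ 4^(4 + 1) + 4|_4 = 1028 ⇒ 1027
(2) 1027|_4 = 4^(4 + 1) + 3 ↦ 5^(5 + 1) + 3|_5 = 15628 ⇒ 15627

ω^(ω + 1) + 3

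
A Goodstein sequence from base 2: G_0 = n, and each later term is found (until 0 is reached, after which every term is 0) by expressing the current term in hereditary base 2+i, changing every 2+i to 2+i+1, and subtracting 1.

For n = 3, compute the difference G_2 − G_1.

G_0=3  [base 2] 2 + 1  →[2↦3]→  3 + 1 = 4  −1 ⇒ G_1=3
G_1=3  [base 3] 3  →[3↦4]→  4 = 4  −1 ⇒ G_2=3

0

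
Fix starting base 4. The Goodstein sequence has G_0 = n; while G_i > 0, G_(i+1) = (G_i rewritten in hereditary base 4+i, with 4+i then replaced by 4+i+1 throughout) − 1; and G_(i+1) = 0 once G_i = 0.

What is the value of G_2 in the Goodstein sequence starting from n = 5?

base 4: 5 = 4 + 1; at 5: 5 + 1 = 6; next = 5
base 5: 5 = 5; at 6: 6 = 6; next = 5
base 6: 5 = 5; at 7: 5 = 5; next = 4

5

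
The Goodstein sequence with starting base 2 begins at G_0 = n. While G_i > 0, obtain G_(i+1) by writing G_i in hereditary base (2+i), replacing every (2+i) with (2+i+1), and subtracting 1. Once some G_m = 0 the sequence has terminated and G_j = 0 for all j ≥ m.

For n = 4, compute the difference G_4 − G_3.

23

step 0: 4 = 2^2; sub 3 for 2: 3^3; = 27; G_1 = 27−1 = 26
step 1: 26 = 2·3^2 + 2·3 + 2; sub 4 for 3: 2·4^2 + 2·4 + 2; = 42; G_2 = 42−1 = 41
step 2: 41 = 2·4^2 + 2·4 + 1; sub 5 for 4: 2·5^2 + 2·5 + 1; = 61; G_3 = 61−1 = 60
step 3: 60 = 2·5^2 + 2·5; sub 6 for 5: 2·6^2 + 2·6; = 84; G_4 = 84−1 = 83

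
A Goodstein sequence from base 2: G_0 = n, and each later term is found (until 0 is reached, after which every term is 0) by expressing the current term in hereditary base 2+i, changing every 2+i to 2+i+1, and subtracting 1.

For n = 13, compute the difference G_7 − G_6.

3352567376

base 2: 13 = 2^(2 + 1) + 2^2 + 1; at 3: 3^(3 + 1) + 3^3 + 1 = 109; next = 108
base 3: 108 = 3^(3 + 1) + 3^3; at 4: 4^(4 + 1) + 4^4 = 1280; next = 1279
base 4: 1279 = 4^(4 + 1) + 3·4^3 + 3·4^2 + 3·4 + 3; at 5: 5^(5 + 1) + 3·5^3 + 3·5^2 + 3·5 + 3 = 16093; next = 16092
base 5: 16092 = 5^(5 + 1) + 3·5^3 + 3·5^2 + 3·5 + 2; at 6: 6^(6 + 1) + 3·6^3 + 3·6^2 + 3·6 + 2 = 280712; next = 280711
base 6: 280711 = 6^(6 + 1) + 3·6^3 + 3·6^2 + 3·6 + 1; at 7: 7^(7 + 1) + 3·7^3 + 3·7^2 + 3·7 + 1 = 5765999; next = 5765998
base 7: 5765998 = 7^(7 + 1) + 3·7^3 + 3·7^2 + 3·7; at 8: 8^(8 + 1) + 3·8^3 + 3·8^2 + 3·8 = 134219480; next = 134219479
base 8: 134219479 = 8^(8 + 1) + 3·8^3 + 3·8^2 + 2·8 + 7; at 9: 9^(9 + 1) + 3·9^3 + 3·9^2 + 2·9 + 7 = 3486786856; next = 3486786855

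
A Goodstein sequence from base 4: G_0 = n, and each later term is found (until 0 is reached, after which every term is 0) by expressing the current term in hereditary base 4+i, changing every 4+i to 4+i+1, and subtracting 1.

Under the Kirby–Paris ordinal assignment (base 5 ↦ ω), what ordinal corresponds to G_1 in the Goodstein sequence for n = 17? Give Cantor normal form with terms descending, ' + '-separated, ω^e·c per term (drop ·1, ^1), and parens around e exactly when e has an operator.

i=0: 17 = 4^2 + 1 (b=4); 4→5: 5^2 + 1 = 26; 26−1 = 25
i=1: 25 = 5^2 (b=5); 5→6: 6^2 = 36; 36−1 = 35

ω^2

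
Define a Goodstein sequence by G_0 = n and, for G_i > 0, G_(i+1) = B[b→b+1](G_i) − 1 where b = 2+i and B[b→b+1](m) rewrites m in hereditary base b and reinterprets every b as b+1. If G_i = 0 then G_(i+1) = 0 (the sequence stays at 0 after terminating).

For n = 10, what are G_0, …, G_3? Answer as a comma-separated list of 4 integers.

10, 83, 1025, 15625

i=0: 10 = 2^(2 + 1) + 2 (b=2); 2→3: 3^(3 + 1) + 3 = 84; 84−1 = 83
i=1: 83 = 3^(3 + 1) + 2 (b=3); 3→4: 4^(4 + 1) + 2 = 1026; 1026−1 = 1025
i=2: 1025 = 4^(4 + 1) + 1 (b=4); 4→5: 5^(5 + 1) + 1 = 15626; 15626−1 = 15625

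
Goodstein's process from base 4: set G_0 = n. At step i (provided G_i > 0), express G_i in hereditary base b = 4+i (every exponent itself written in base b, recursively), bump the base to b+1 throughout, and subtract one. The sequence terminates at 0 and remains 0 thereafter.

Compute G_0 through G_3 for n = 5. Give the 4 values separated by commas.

G_0=5  [base 4] 4 + 1  →[4↦5]→  5 + 1 = 6  −1 ⇒ G_1=5
G_1=5  [base 5] 5  →[5↦6]→  6 = 6  −1 ⇒ G_2=5
G_2=5  [base 6] 5  →[6↦7]→  5 = 5  −1 ⇒ G_3=4

5, 5, 5, 4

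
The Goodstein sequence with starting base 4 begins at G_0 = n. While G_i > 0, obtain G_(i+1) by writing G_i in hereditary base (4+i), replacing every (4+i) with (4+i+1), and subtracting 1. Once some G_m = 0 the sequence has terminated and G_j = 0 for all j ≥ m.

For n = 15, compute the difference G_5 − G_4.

base 4: 15 = 3·4 + 3; at 5: 3·5 + 3 = 18; next = 17
base 5: 17 = 3·5 + 2; at 6: 3·6 + 2 = 20; next = 19
base 6: 19 = 3·6 + 1; at 7: 3·7 + 1 = 22; next = 21
base 7: 21 = 3·7; at 8: 3·8 = 24; next = 23
base 8: 23 = 2·8 + 7; at 9: 2·9 + 7 = 25; next = 24

1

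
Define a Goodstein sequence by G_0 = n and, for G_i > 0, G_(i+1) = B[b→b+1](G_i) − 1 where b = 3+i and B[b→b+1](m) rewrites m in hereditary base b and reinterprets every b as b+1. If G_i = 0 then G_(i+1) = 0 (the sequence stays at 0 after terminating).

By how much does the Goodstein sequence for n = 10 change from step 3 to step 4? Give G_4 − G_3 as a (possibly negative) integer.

i=0: 10 = 3^2 + 1 (b=3); 3→4: 4^2 + 1 = 17; 17−1 = 16
i=1: 16 = 4^2 (b=4); 4→5: 5^2 = 25; 25−1 = 24
i=2: 24 = 4·5 + 4 (b=5); 5→6: 4·6 + 4 = 28; 28−1 = 27
i=3: 27 = 4·6 + 3 (b=6); 6→7: 4·7 + 3 = 31; 31−1 = 30

3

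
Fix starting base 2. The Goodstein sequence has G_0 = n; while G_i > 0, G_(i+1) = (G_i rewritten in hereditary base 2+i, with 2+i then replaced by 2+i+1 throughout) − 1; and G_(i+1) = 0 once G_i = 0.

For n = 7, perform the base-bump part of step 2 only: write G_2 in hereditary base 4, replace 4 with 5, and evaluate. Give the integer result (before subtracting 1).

G_0 = 7. HB_2(7) = 2^2 + 2 + 1. Bump = 31. G_1 = 30.
G_1 = 30. HB_3(30) = 3^3 + 3. Bump = 260. G_2 = 259.
G_2 = 259. HB_4(259) = 4^4 + 3. Bump = 3128. G_3 = 3127.

3128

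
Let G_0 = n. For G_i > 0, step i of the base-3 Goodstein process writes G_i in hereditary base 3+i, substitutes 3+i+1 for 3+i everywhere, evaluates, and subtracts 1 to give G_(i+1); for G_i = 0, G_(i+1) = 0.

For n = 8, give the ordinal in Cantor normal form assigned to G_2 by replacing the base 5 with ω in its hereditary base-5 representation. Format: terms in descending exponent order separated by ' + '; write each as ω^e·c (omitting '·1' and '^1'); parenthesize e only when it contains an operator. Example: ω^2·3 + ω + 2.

i=0: 8 = 2·3 + 2 (b=3); 3→4: 2·4 + 2 = 10; 10−1 = 9
i=1: 9 = 2·4 + 1 (b=4); 4→5: 2·5 + 1 = 11; 11−1 = 10

ω·2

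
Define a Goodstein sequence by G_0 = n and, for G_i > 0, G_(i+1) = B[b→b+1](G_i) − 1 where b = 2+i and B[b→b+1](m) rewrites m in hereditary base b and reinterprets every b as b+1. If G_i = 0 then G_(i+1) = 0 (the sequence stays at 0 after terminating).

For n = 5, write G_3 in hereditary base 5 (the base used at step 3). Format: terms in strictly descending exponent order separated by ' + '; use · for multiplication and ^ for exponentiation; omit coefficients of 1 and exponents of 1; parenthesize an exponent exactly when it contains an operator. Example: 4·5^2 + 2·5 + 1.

3·5^3 + 3·5^2 + 3·5 + 2

5 —HB2→ 2^2 + 1 —bump→ 3^3 + 1 = 28 —(−1)→ 27
27 —HB3→ 3^3 —bump→ 4^4 = 256 —(−1)→ 255
255 —HB4→ 3·4^3 + 3·4^2 + 3·4 + 3 —bump→ 3·5^3 + 3·5^2 + 3·5 + 3 = 468 —(−1)→ 467
467 —HB5→ 3·5^3 + 3·5^2 + 3·5 + 2 —bump→ 3·6^3 + 3·6^2 + 3·6 + 2 = 776 —(−1)→ 775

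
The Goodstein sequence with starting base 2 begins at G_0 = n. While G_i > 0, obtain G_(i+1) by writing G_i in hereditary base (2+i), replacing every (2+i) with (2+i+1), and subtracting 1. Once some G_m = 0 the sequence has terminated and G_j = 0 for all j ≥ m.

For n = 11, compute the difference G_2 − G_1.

943

G_0=11  [base 2] 2^(2 + 1) + 2 + 1  →[2↦3]→  3^(3 + 1) + 3 + 1 = 85  −1 ⇒ G_1=84
G_1=84  [base 3] 3^(3 + 1) + 3  →[3↦4]→  4^(4 + 1) + 4 = 1028  −1 ⇒ G_2=1027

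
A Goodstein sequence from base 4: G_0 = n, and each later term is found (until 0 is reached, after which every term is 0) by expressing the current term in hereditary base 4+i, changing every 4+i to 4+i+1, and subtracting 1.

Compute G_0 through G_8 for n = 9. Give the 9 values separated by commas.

9, 10, 11, 11, 11, 11, 11, 11, 11

9 —HB4→ 2·4 + 1 —bump→ 2·5 + 1 = 11 —(−1)→ 10
10 —HB5→ 2·5 —bump→ 2·6 = 12 —(−1)→ 11
11 —HB6→ 6 + 5 —bump→ 7 + 5 = 12 —(−1)→ 11
11 —HB7→ 7 + 4 —bump→ 8 + 4 = 12 —(−1)→ 11
11 —HB8→ 8 + 3 —bump→ 9 + 3 = 12 —(−1)→ 11
11 —HB9→ 9 + 2 —bump→ 10 + 2 = 12 —(−1)→ 11
11 —HB10→ 10 + 1 —bump→ 11 + 1 = 12 —(−1)→ 11
11 —HB11→ 11 —bump→ 12 = 12 —(−1)→ 11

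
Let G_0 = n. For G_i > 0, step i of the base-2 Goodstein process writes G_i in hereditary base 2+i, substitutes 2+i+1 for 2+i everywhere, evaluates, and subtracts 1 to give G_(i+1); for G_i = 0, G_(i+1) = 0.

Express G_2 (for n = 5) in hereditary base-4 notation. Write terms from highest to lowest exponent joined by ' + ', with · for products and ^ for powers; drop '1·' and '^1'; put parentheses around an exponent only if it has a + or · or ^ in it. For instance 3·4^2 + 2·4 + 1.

3·4^3 + 3·4^2 + 3·4 + 3

G_0=5  [base 2] 2^2 + 1  →[2↦3]→  3^3 + 1 = 28  −1 ⇒ G_1=27
G_1=27  [base 3] 3^3  →[3↦4]→  4^4 = 256  −1 ⇒ G_2=255
G_2=255  [base 4] 3·4^3 + 3·4^2 + 3·4 + 3  →[4↦5]→  3·5^3 + 3·5^2 + 3·5 + 3 = 468  −1 ⇒ G_3=467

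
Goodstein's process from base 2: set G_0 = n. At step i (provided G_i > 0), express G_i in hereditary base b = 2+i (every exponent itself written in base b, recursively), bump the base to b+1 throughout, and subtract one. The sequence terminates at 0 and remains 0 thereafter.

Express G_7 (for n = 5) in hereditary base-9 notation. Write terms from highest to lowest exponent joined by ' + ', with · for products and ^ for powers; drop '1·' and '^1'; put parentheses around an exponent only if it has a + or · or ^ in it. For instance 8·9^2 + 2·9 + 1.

G_0 = 5. HB_2(5) = 2^2 + 1. Bump = 28. G_1 = 27.
G_1 = 27. HB_3(27) = 3^3. Bump = 256. G_2 = 255.
G_2 = 255. HB_4(255) = 3·4^3 + 3·4^2 + 3·4 + 3. Bump = 468. G_3 = 467.
G_3 = 467. HB_5(467) = 3·5^3 + 3·5^2 + 3·5 + 2. Bump = 776. G_4 = 775.
G_4 = 775. HB_6(775) = 3·6^3 + 3·6^2 + 3·6 + 1. Bump = 1198. G_5 = 1197.
G_5 = 1197. HB_7(1197) = 3·7^3 + 3·7^2 + 3·7. Bump = 1752. G_6 = 1751.
G_6 = 1751. HB_8(1751) = 3·8^3 + 3·8^2 + 2·8 + 7. Bump = 2455. G_7 = 2454.

3·9^3 + 3·9^2 + 2·9 + 6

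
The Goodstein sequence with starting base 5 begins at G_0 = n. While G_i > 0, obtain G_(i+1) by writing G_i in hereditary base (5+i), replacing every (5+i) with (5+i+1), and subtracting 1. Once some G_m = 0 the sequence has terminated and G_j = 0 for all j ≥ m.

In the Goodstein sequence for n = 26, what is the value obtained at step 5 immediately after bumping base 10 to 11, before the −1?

26 —HB5→ 5^2 + 1 —bump→ 6^2 + 1 = 37 —(−1)→ 36
36 —HB6→ 6^2 —bump→ 7^2 = 49 —(−1)→ 48
48 —HB7→ 6·7 + 6 —bump→ 6·8 + 6 = 54 —(−1)→ 53
53 —HB8→ 6·8 + 5 —bump→ 6·9 + 5 = 59 —(−1)→ 58
58 —HB9→ 6·9 + 4 —bump→ 6·10 + 4 = 64 —(−1)→ 63
63 —HB10→ 6·10 + 3 —bump→ 6·11 + 3 = 69 —(−1)→ 68

69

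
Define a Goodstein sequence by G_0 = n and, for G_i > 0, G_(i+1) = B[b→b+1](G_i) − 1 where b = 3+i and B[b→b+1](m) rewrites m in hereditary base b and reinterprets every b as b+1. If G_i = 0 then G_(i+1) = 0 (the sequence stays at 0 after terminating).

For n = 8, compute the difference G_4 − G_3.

(0) 8|_3 = 2·3 + 2 ↦ 2·4 + 2|_4 = 10 ⇒ 9
(1) 9|_4 = 2·4 + 1 ↦ 2·5 + 1|_5 = 11 ⇒ 10
(2) 10|_5 = 2·5 ↦ 2·6|_6 = 12 ⇒ 11
(3) 11|_6 = 6 + 5 ↦ 7 + 5|_7 = 12 ⇒ 11

0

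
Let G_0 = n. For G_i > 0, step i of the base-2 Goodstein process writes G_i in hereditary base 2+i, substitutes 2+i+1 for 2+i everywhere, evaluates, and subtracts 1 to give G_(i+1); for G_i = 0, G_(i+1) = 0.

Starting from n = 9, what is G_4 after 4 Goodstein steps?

[0] 9 ≡ 2^(2 + 1) + 1 (base 2). Lift 3: 82. −1: 81.
[1] 81 ≡ 3^(3 + 1) (base 3). Lift 4: 1024. −1: 1023.
[2] 1023 ≡ 3·4^4 + 3·4^3 + 3·4^2 + 3·4 + 3 (base 4). Lift 5: 9843. −1: 9842.
[3] 9842 ≡ 3·5^5 + 3·5^3 + 3·5^2 + 3·5 + 2 (base 5). Lift 6: 140744. −1: 140743.
[4] 140743 ≡ 3·6^6 + 3·6^3 + 3·6^2 + 3·6 + 1 (base 6). Lift 7: 2471827. −1: 2471826.

140743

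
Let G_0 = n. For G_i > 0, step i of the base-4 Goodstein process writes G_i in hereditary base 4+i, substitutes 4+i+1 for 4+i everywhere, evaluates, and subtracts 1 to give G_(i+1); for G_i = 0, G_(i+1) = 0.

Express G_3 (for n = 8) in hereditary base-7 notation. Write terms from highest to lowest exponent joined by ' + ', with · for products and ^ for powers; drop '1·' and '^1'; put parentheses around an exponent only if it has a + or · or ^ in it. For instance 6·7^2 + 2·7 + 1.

7 + 2

step 0: 8 = 2·4; sub 5 for 4: 2·5; = 10; G_1 = 10−1 = 9
step 1: 9 = 5 + 4; sub 6 for 5: 6 + 4; = 10; G_2 = 10−1 = 9
step 2: 9 = 6 + 3; sub 7 for 6: 7 + 3; = 10; G_3 = 10−1 = 9
step 3: 9 = 7 + 2; sub 8 for 7: 8 + 2; = 10; G_4 = 10−1 = 9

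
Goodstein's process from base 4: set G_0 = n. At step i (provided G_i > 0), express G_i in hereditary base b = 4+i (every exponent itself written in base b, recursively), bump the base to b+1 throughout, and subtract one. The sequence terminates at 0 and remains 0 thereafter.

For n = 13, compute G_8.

13 —HB4→ 3·4 + 1 —bump→ 3·5 + 1 = 16 —(−1)→ 15
15 —HB5→ 3·5 —bump→ 3·6 = 18 —(−1)→ 17
17 —HB6→ 2·6 + 5 —bump→ 2·7 + 5 = 19 —(−1)→ 18
18 —HB7→ 2·7 + 4 —bump→ 2·8 + 4 = 20 —(−1)→ 19
19 —HB8→ 2·8 + 3 —bump→ 2·9 + 3 = 21 —(−1)→ 20
20 —HB9→ 2·9 + 2 —bump→ 2·10 + 2 = 22 —(−1)→ 21
21 —HB10→ 2·10 + 1 —bump→ 2·11 + 1 = 23 —(−1)→ 22
22 —HB11→ 2·11 —bump→ 2·12 = 24 —(−1)→ 23

23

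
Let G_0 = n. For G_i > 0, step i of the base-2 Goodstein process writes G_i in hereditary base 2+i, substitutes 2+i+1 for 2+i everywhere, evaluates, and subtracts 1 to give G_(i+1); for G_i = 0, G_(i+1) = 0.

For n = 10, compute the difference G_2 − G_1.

(0) 10|_2 = 2^(2 + 1) + 2 ↦ 3^(3 + 1) + 3|_3 = 84 ⇒ 83
(1) 83|_3 = 3^(3 + 1) + 2 ↦ 4^(4 + 1) + 2|_4 = 1026 ⇒ 1025

942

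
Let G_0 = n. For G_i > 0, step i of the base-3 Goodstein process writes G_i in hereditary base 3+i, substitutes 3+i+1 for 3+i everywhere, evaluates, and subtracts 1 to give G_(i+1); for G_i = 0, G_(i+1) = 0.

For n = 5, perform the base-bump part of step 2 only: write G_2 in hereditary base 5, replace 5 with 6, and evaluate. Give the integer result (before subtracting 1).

5 —HB3→ 3 + 2 —bump→ 4 + 2 = 6 —(−1)→ 5
5 —HB4→ 4 + 1 —bump→ 5 + 1 = 6 —(−1)→ 5

6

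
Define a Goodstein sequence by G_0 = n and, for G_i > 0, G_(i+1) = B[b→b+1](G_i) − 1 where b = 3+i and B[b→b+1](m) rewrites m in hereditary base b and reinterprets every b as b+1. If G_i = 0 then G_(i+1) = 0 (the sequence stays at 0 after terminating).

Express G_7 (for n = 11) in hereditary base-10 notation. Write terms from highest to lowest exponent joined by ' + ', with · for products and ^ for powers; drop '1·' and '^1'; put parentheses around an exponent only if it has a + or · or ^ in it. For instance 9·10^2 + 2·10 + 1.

(0) 11|_3 = 3^2 + 2 ↦ 4^2 + 2|_4 = 18 ⇒ 17
(1) 17|_4 = 4^2 + 1 ↦ 5^2 + 1|_5 = 26 ⇒ 25
(2) 25|_5 = 5^2 ↦ 6^2|_6 = 36 ⇒ 35
(3) 35|_6 = 5·6 + 5 ↦ 5·7 + 5|_7 = 40 ⇒ 39
(4) 39|_7 = 5·7 + 4 ↦ 5·8 + 4|_8 = 44 ⇒ 43
(5) 43|_8 = 5·8 + 3 ↦ 5·9 + 3|_9 = 48 ⇒ 47
(6) 47|_9 = 5·9 + 2 ↦ 5·10 + 2|_10 = 52 ⇒ 51
(7) 51|_10 = 5·10 + 1 ↦ 5·11 + 1|_11 = 56 ⇒ 55

5·10 + 1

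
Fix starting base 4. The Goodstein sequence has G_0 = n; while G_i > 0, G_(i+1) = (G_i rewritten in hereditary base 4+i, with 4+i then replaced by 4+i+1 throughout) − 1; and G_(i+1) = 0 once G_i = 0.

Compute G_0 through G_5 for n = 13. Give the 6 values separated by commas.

13, 15, 17, 18, 19, 20

G_0 = 13. HB_4(13) = 3·4 + 1. Bump = 16. G_1 = 15.
G_1 = 15. HB_5(15) = 3·5. Bump = 18. G_2 = 17.
G_2 = 17. HB_6(17) = 2·6 + 5. Bump = 19. G_3 = 18.
G_3 = 18. HB_7(18) = 2·7 + 4. Bump = 20. G_4 = 19.
G_4 = 19. HB_8(19) = 2·8 + 3. Bump = 21. G_5 = 20.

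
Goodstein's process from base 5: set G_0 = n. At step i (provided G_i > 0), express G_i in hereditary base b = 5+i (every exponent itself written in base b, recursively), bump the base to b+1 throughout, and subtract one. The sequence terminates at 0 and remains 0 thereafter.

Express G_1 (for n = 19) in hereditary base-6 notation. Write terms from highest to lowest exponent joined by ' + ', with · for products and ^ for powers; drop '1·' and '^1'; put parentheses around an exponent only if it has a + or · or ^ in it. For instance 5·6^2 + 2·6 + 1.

3·6 + 3

i=0: 19 = 3·5 + 4 (b=5); 5→6: 3·6 + 4 = 22; 22−1 = 21
i=1: 21 = 3·6 + 3 (b=6); 6→7: 3·7 + 3 = 24; 24−1 = 23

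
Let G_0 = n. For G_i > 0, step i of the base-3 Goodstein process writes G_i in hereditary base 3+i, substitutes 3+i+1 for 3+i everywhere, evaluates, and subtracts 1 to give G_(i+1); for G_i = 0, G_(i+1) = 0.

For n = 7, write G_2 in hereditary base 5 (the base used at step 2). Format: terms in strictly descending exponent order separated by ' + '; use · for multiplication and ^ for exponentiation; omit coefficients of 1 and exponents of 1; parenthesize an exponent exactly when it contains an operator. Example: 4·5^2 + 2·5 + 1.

5 + 4

G_0=7  [base 3] 2·3 + 1  →[3↦4]→  2·4 + 1 = 9  −1 ⇒ G_1=8
G_1=8  [base 4] 2·4  →[4↦5]→  2·5 = 10  −1 ⇒ G_2=9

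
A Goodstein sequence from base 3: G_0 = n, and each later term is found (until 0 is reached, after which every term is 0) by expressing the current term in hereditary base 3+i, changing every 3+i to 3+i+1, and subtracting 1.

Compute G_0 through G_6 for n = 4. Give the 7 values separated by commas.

4, 4, 4, 3, 2, 1, 0

(0) 4|_3 = 3 + 1 ↦ 4 + 1|_4 = 5 ⇒ 4
(1) 4|_4 = 4 ↦ 5|_5 = 5 ⇒ 4
(2) 4|_5 = 4 ↦ 4|_6 = 4 ⇒ 3
(3) 3|_6 = 3 ↦ 3|_7 = 3 ⇒ 2
(4) 2|_7 = 2 ↦ 2|_8 = 2 ⇒ 1
(5) 1|_8 = 1 ↦ 1|_9 = 1 ⇒ 0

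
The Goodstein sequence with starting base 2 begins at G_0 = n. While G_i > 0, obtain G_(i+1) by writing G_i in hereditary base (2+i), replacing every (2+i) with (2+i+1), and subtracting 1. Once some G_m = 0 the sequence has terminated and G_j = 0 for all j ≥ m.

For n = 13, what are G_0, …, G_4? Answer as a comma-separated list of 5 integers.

13 —HB2→ 2^(2 + 1) + 2^2 + 1 —bump→ 3^(3 + 1) + 3^3 + 1 = 109 —(−1)→ 108
108 —HB3→ 3^(3 + 1) + 3^3 —bump→ 4^(4 + 1) + 4^4 = 1280 —(−1)→ 1279
1279 —HB4→ 4^(4 + 1) + 3·4^3 + 3·4^2 + 3·4 + 3 —bump→ 5^(5 + 1) + 3·5^3 + 3·5^2 + 3·5 + 3 = 16093 —(−1)→ 16092
16092 —HB5→ 5^(5 + 1) + 3·5^3 + 3·5^2 + 3·5 + 2 —bump→ 6^(6 + 1) + 3·6^3 + 3·6^2 + 3·6 + 2 = 280712 —(−1)→ 280711

13, 108, 1279, 16092, 280711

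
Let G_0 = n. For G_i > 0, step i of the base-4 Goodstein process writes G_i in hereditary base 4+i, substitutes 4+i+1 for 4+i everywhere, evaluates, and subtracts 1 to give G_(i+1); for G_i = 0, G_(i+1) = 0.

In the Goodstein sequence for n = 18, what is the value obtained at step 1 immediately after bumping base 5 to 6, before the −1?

i=0: 18 = 4^2 + 2 (b=4); 4→5: 5^2 + 2 = 27; 27−1 = 26
i=1: 26 = 5^2 + 1 (b=5); 5→6: 6^2 + 1 = 37; 37−1 = 36

37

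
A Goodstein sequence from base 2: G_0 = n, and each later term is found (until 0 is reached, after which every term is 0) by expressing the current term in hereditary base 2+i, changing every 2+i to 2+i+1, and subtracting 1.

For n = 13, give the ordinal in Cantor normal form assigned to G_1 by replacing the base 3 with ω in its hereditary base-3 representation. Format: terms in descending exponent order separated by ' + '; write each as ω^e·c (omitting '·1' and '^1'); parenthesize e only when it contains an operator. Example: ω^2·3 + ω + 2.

ω^(ω + 1) + ω^ω

i=0: 13 = 2^(2 + 1) + 2^2 + 1 (b=2); 2→3: 3^(3 + 1) + 3^3 + 1 = 109; 109−1 = 108
i=1: 108 = 3^(3 + 1) + 3^3 (b=3); 3→4: 4^(4 + 1) + 4^4 = 1280; 1280−1 = 1279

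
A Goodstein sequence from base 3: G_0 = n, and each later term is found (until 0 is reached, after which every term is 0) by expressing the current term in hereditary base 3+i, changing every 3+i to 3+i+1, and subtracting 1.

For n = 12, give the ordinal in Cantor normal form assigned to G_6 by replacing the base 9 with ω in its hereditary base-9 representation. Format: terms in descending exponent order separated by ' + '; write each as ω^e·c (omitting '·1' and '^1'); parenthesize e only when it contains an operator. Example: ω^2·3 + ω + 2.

12 —HB3→ 3^2 + 3 —bump→ 4^2 + 4 = 20 —(−1)→ 19
19 —HB4→ 4^2 + 3 —bump→ 5^2 + 3 = 28 —(−1)→ 27
27 —HB5→ 5^2 + 2 —bump→ 6^2 + 2 = 38 —(−1)→ 37
37 —HB6→ 6^2 + 1 —bump→ 7^2 + 1 = 50 —(−1)→ 49
49 —HB7→ 7^2 —bump→ 8^2 = 64 —(−1)→ 63
63 —HB8→ 7·8 + 7 —bump→ 7·9 + 7 = 70 —(−1)→ 69
69 —HB9→ 7·9 + 6 —bump→ 7·10 + 6 = 76 —(−1)→ 75

ω·7 + 6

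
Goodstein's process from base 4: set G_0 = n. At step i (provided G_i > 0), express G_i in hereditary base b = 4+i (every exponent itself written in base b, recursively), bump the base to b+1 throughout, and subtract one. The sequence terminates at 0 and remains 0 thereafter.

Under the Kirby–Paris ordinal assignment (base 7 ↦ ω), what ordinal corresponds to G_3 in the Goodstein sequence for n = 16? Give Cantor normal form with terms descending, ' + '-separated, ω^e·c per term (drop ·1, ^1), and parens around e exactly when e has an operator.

ω·4 + 2

G_0 = 16. HB_4(16) = 4^2. Bump = 25. G_1 = 24.
G_1 = 24. HB_5(24) = 4·5 + 4. Bump = 28. G_2 = 27.
G_2 = 27. HB_6(27) = 4·6 + 3. Bump = 31. G_3 = 30.
G_3 = 30. HB_7(30) = 4·7 + 2. Bump = 34. G_4 = 33.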